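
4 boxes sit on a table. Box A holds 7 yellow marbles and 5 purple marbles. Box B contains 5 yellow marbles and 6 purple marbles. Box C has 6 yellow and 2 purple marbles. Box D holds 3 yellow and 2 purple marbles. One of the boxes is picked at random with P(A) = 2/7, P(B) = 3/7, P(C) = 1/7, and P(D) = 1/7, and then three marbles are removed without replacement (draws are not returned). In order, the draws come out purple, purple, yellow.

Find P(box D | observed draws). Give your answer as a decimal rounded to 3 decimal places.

For each hypothesis, P(data | H) works out to: P(data | box A) = (5/12)(4/11)(7/10) = 0.10606; P(data | box B) = (6/11)(5/10)(5/9) = 0.15152; P(data | box C) = (2/8)(1/7)(6/6) = 0.035714; P(data | box D) = (2/5)(1/4)(3/3) = 0.1.
The prior-weighted likelihoods are 2/7 · 0.10606 = 0.030303, 3/7 · 0.15152 = 0.064935, 1/7 · 0.035714 = 0.005102, 1/7 · 0.1 = 0.014286; summing to 0.11463.
By Bayes' rule, P(box D | data) = (0.014286) / (0.11463) = 0.12463.

0.125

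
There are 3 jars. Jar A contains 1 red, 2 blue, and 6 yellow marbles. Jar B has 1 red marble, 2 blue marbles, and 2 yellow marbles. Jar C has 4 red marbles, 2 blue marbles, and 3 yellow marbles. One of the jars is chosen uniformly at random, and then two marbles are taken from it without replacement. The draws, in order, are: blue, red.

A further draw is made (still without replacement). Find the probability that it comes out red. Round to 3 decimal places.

0.199

The likelihood of the observed sequence under each hypothesis: P(data | jar A) = (2/9)(1/8) = 1/36; P(data | jar B) = (2/5)(1/4) = 1/10; P(data | jar C) = (2/9)(4/8) = 1/9.
Weighting by the prior gives 1/3 · 1/36 = 1/108, 1/3 · 1/10 = 1/30, 1/3 · 1/9 = 1/27; these sum to 43/540.
The posterior is then P(jar A | data) = 5/43, P(jar B | data) = 18/43, P(jar C | data) = 20/43.
The predictive probability is P(red next | data) = (0)(5/43) + (0)(18/43) + (3/7)(20/43) = 60/301.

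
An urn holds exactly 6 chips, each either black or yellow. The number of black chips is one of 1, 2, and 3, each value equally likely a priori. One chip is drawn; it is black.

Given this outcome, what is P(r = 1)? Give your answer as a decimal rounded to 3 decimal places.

Under each hypothesis, the probability of this draw is: P(data | r = 1) = (1/6) = 1/6; P(data | r = 2) = (2/6) = 1/3; P(data | r = 3) = (3/6) = 1/2.
The prior-weighted likelihoods are 1/3 · 1/6 = 1/18, 1/3 · 1/3 = 1/9, 1/3 · 1/2 = 1/6; with total 1/3.
Hence P(r = 1 | data) = (1/18) / (1/3) = 1/6.

0.167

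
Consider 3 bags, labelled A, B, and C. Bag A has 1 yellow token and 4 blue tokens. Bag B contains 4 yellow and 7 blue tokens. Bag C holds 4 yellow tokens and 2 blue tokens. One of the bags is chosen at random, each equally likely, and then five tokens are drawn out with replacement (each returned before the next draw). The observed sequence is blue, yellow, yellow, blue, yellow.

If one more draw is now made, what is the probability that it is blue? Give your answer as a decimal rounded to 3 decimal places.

0.477

Under each hypothesis, the probability of the observed sequence is: P(data | bag A) = (4/5)(1/5)(1/5)(4/5)(1/5) = 0.00512; P(data | bag B) = (7/11)(4/11)(4/11)(7/11)(4/11) = 0.019472; P(data | bag C) = (2/6)(4/6)(4/6)(2/6)(4/6) = 0.032922.
The prior-weighted likelihoods are 1/3 · 0.00512 = 0.0017067, 1/3 · 0.019472 = 0.0064907, 1/3 · 0.032922 = 0.010974; summing to 0.019171.
The posterior is then P(bag A | data) = 0.089022, P(bag B | data) = 0.33856, P(bag C | data) = 0.57241.
The predictive probability is P(blue next | data) = (4/5)(0.089022) + (7/11)(0.33856) + (1/3)(0.57241) = 0.47747.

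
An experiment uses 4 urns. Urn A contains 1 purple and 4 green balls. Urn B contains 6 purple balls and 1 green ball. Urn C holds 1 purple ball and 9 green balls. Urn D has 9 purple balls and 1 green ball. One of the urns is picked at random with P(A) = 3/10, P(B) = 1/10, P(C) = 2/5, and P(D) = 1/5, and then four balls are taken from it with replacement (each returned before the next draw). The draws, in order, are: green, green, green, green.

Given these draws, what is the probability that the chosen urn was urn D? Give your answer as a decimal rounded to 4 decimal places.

0.0001

The likelihood of the observed sequence under each hypothesis: P(data | urn A) = (4/5)(4/5)(4/5)(4/5) = 0.4096; P(data | urn B) = (1/7)(1/7)(1/7)(1/7) = 0.00041649; P(data | urn C) = (9/10)(9/10)(9/10)(9/10) = 0.6561; P(data | urn D) = (1/10)(1/10)(1/10)(1/10) = 0.0001.
Multiplying each by its prior: 3/10 · 0.4096 = 0.12288, 1/10 · 0.00041649 = 4.1649e-05, 2/5 · 0.6561 = 0.26244, 1/5 · 0.0001 = 2e-05; these sum to 0.38538.
Hence P(urn D | data) = (2e-05) / (0.38538) = 5.1897e-05.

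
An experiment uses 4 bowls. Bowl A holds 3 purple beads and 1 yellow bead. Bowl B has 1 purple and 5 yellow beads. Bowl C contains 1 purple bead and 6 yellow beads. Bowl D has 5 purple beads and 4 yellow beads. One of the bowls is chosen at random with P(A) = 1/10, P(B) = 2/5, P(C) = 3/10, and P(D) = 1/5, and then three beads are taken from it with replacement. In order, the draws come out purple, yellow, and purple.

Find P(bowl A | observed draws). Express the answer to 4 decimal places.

Under each hypothesis, the probability of the observed sequence is: P(data | bowl A) = (3/4)(1/4)(3/4) = 0.14062; P(data | bowl B) = (1/6)(5/6)(1/6) = 0.023148; P(data | bowl C) = (1/7)(6/7)(1/7) = 0.017493; P(data | bowl D) = (5/9)(4/9)(5/9) = 0.13717.
Multiplying each by its prior: 1/10 · 0.14062 = 0.014063, 2/5 · 0.023148 = 0.0092593, 3/10 · 0.017493 = 0.0052478, 1/5 · 0.13717 = 0.027435; these sum to 0.056004.
Therefore the posterior P(bowl A | data) = (0.014063) / (0.056004) = 0.2511.

0.2511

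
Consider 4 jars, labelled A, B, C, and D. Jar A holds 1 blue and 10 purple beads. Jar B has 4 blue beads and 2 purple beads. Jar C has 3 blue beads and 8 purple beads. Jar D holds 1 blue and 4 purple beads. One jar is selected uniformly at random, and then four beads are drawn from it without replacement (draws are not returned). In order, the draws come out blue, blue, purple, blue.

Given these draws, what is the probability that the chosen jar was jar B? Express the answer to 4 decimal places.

The likelihood of the observed sequence under each hypothesis: P(data | jar A) = (1/11)(0/10) = 0; P(data | jar B) = (4/6)(3/5)(2/4)(2/3) = 2/15; P(data | jar C) = (3/11)(2/10)(8/9)(1/8) = 1/165; P(data | jar D) = (1/5)(0/4) = 0.
Weighting by the prior gives 1/4 · 0 = 0, 1/4 · 2/15 = 1/30, 1/4 · 1/165 = 1/660, 1/4 · 0 = 0; these sum to 23/660.
By Bayes' rule, P(jar B | data) = (1/30) / (23/660) = 22/23.

0.9565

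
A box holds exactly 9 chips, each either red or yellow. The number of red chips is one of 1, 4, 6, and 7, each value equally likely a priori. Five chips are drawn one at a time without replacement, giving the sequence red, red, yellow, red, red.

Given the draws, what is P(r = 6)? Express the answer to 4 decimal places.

For each hypothesis, P(data | H) works out to: P(data | r = 1) = (1/9)(0/8) = 0; P(data | r = 4) = (4/9)(3/8)(5/7)(2/6)(1/5) = 1/126; P(data | r = 6) = (6/9)(5/8)(3/7)(4/6)(3/5) = 1/14; P(data | r = 7) = (7/9)(6/8)(2/7)(5/6)(4/5) = 1/9.
Weighting by the prior gives 1/4 · 0 = 0, 1/4 · 1/126 = 1/504, 1/4 · 1/14 = 1/56, 1/4 · 1/9 = 1/36; these sum to 1/21.
Hence P(r = 6 | data) = (1/56) / (1/21) = 3/8.

0.3750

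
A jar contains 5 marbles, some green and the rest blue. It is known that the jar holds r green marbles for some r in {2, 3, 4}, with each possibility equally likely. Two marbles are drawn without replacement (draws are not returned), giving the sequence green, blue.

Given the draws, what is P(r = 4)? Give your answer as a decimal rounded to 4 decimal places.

For each hypothesis, P(data | H) works out to: P(data | r = 2) = (2/5)(3/4) = 3/10; P(data | r = 3) = (3/5)(2/4) = 3/10; P(data | r = 4) = (4/5)(1/4) = 1/5.
Weighting by the prior gives 1/3 · 3/10 = 1/10, 1/3 · 3/10 = 1/10, 1/3 · 1/5 = 1/15; summing to 4/15.
Hence P(r = 4 | data) = (1/15) / (4/15) = 1/4.

0.2500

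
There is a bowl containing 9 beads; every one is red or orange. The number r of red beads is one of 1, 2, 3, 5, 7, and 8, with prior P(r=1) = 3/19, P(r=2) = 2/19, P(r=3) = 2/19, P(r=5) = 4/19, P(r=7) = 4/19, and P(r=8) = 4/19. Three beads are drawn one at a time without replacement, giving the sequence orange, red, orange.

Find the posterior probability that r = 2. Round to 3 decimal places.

Under each hypothesis, the probability of the observed sequence is: P(data | r = 1) = (8/9)(1/8)(7/7) = 1/9; P(data | r = 2) = (7/9)(2/8)(6/7) = 1/6; P(data | r = 3) = (6/9)(3/8)(5/7) = 5/28; P(data | r = 5) = (4/9)(5/8)(3/7) = 5/42; P(data | r = 7) = (2/9)(7/8)(1/7) = 1/36; P(data | r = 8) = (1/9)(8/8)(0/7) = 0.
The prior-weighted likelihoods are 3/19 · 1/9 = 1/57, 2/19 · 1/6 = 1/57, 2/19 · 5/28 = 5/266, 4/19 · 5/42 = 10/399, 4/19 · 1/36 = 1/171, 4/19 · 0 = 0; with total 29/342.
So P(r = 2 | data) = (1/57) / (29/342) = 6/29.

0.207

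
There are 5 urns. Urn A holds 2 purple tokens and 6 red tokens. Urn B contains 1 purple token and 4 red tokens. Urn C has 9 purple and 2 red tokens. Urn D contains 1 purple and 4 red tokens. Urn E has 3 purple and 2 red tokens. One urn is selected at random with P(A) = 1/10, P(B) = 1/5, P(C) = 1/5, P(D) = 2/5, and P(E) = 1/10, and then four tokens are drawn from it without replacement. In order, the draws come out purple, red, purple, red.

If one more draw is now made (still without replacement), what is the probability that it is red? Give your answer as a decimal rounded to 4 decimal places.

0.2075

Compute the likelihood of the observed sequence for each case: P(data | urn A) = (2/8)(6/7)(1/6)(5/5) = 0.035714; P(data | urn B) = (1/5)(4/4)(0/3) = 0; P(data | urn C) = (9/11)(2/10)(8/9)(1/8) = 0.018182; P(data | urn D) = (1/5)(4/4)(0/3) = 0; P(data | urn E) = (3/5)(2/4)(2/3)(1/2) = 0.1.
Weighting by the prior gives 1/10 · 0.035714 = 0.0035714, 1/5 · 0 = 0, 1/5 · 0.018182 = 0.0036364, 2/5 · 0 = 0, 1/10 · 0.1 = 0.01; these sum to 0.017208.
The posterior is then P(urn A | data) = 0.20755, P(urn B | data) = 0, P(urn C | data) = 0.21132, P(urn D | data) = 0, P(urn E | data) = 0.58113.
So P(red next | data) = Σ P(red next | H) P(H | data) = (1)(0.20755) + (0)(0.21132) + (0)(0.58113) = 0.20755.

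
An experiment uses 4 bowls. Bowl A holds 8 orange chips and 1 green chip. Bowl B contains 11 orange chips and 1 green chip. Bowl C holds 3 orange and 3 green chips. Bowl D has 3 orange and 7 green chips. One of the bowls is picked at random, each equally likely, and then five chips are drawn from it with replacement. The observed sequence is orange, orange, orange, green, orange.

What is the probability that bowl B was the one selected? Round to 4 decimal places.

0.3563

The likelihood of the observed sequence under each hypothesis: P(data | bowl A) = (8/9)(8/9)(8/9)(1/9)(8/9) = 0.069366; P(data | bowl B) = (11/12)(11/12)(11/12)(1/12)(11/12) = 0.058839; P(data | bowl C) = (3/6)(3/6)(3/6)(3/6)(3/6) = 0.03125; P(data | bowl D) = (3/10)(3/10)(3/10)(7/10)(3/10) = 0.00567.
The prior-weighted likelihoods are 1/4 · 0.069366 = 0.017342, 1/4 · 0.058839 = 0.01471, 1/4 · 0.03125 = 0.0078125, 1/4 · 0.00567 = 0.0014175; with total 0.041281.
Therefore the posterior P(bowl B | data) = (0.01471) / (0.041281) = 0.35633.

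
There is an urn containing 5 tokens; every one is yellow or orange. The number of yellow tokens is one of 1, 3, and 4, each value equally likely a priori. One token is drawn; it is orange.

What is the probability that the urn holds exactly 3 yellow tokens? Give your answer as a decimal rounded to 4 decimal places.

Compute the likelihood of this draw for each case: P(data | r = 1) = (4/5) = 4/5; P(data | r = 3) = (2/5) = 2/5; P(data | r = 4) = (1/5) = 1/5.
Weighting by the prior gives 1/3 · 4/5 = 4/15, 1/3 · 2/5 = 2/15, 1/3 · 1/5 = 1/15; these sum to 7/15.
Hence P(r = 3 | data) = (2/15) / (7/15) = 2/7.

0.2857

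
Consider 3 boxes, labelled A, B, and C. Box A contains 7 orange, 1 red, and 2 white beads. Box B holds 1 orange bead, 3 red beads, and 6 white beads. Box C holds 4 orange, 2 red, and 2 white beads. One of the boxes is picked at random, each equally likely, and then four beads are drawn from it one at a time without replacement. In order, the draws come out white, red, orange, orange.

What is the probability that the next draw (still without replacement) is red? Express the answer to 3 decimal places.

0.158

The likelihood of the observed sequence under each hypothesis: P(data | box A) = (2/10)(1/9)(7/8)(6/7) = 0.016667; P(data | box B) = (6/10)(3/9)(1/8)(0/7) = 0; P(data | box C) = (2/8)(2/7)(4/6)(3/5) = 0.028571.
Weighting by the prior gives 1/3 · 0.016667 = 0.0055556, 1/3 · 0 = 0, 1/3 · 0.028571 = 0.0095238; with total 0.015079.
Normalising, the posterior is P(box A | data) = 0.36842, P(box B | data) = 0, P(box C | data) = 0.63158.
Averaging over the posterior, P(red next | data) = (0)(0.36842) + (1/4)(0.63158) = 0.15789.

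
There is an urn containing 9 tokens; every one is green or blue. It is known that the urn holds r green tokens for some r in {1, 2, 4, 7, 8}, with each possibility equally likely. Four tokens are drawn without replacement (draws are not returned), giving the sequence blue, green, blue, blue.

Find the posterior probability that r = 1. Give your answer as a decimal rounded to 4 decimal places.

0.3373

The likelihood of the observed sequence under each hypothesis: P(data | r = 1) = (8/9)(1/8)(7/7)(6/6) = 0.11111; P(data | r = 2) = (7/9)(2/8)(6/7)(5/6) = 0.13889; P(data | r = 4) = (5/9)(4/8)(4/7)(3/6) = 0.079365; P(data | r = 7) = (2/9)(7/8)(1/7)(0/6) = 0; P(data | r = 8) = (1/9)(8/8)(0/7) = 0.
Multiplying each by its prior: 1/5 · 0.11111 = 0.022222, 1/5 · 0.13889 = 0.027778, 1/5 · 0.079365 = 0.015873, 1/5 · 0 = 0, 1/5 · 0 = 0; summing to 0.065873.
Hence P(r = 1 | data) = (0.022222) / (0.065873) = 0.33735.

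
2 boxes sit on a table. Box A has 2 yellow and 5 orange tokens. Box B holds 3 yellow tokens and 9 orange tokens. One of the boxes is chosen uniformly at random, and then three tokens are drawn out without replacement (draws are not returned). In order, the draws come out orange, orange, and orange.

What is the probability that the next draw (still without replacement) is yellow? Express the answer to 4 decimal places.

0.4047

Compute the likelihood of the observed sequence for each case: P(data | box A) = (5/7)(4/6)(3/5) = 2/7; P(data | box B) = (9/12)(8/11)(7/10) = 21/55.
Multiplying each by its prior: 1/2 · 2/7 = 1/7, 1/2 · 21/55 = 21/110; summing to 257/770.
The posterior is then P(box A | data) = 110/257, P(box B | data) = 147/257.
So P(yellow next | data) = Σ P(yellow next | H) P(H | data) = (1/2)(110/257) + (1/3)(147/257) = 104/257.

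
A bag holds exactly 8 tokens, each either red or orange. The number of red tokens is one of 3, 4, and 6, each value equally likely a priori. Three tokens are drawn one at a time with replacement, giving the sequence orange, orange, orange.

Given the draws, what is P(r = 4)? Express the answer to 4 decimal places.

0.3249

For each hypothesis, P(data | H) works out to: P(data | r = 3) = (5/8)(5/8)(5/8) = 0.24414; P(data | r = 4) = (4/8)(4/8)(4/8) = 0.125; P(data | r = 6) = (2/8)(2/8)(2/8) = 0.015625.
The prior-weighted likelihoods are 1/3 · 0.24414 = 0.08138, 1/3 · 0.125 = 0.041667, 1/3 · 0.015625 = 0.0052083; these sum to 0.12826.
Hence P(r = 4 | data) = (0.041667) / (0.12826) = 0.32487.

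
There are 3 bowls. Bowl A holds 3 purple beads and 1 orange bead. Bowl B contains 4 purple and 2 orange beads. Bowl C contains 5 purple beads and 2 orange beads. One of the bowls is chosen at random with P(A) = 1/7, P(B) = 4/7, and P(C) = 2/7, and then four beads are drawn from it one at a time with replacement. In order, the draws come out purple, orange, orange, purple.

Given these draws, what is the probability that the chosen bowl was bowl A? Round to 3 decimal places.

0.111

The likelihood of the observed sequence under each hypothesis: P(data | bowl A) = (3/4)(1/4)(1/4)(3/4) = 0.035156; P(data | bowl B) = (4/6)(2/6)(2/6)(4/6) = 0.049383; P(data | bowl C) = (5/7)(2/7)(2/7)(5/7) = 0.041649.
Weighting by the prior gives 1/7 · 0.035156 = 0.0050223, 4/7 · 0.049383 = 0.028219, 2/7 · 0.041649 = 0.0119; summing to 0.045141.
So P(bowl A | data) = (0.0050223) / (0.045141) = 0.11126.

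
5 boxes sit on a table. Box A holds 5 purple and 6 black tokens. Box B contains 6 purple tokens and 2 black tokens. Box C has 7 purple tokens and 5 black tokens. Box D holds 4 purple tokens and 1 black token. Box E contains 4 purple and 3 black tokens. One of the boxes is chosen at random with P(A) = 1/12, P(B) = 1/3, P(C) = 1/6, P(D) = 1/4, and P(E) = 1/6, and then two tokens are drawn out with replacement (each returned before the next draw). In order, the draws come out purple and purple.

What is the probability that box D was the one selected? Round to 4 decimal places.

0.3362

For each hypothesis, P(data | H) works out to: P(data | box A) = (5/11)(5/11) = 0.20661; P(data | box B) = (6/8)(6/8) = 0.5625; P(data | box C) = (7/12)(7/12) = 0.34028; P(data | box D) = (4/5)(4/5) = 0.64; P(data | box E) = (4/7)(4/7) = 0.32653.
Multiplying each by its prior: 1/12 · 0.20661 = 0.017218, 1/3 · 0.5625 = 0.1875, 1/6 · 0.34028 = 0.056713, 1/4 · 0.64 = 0.16, 1/6 · 0.32653 = 0.054422; these sum to 0.47585.
Hence P(box D | data) = (0.16) / (0.47585) = 0.33624.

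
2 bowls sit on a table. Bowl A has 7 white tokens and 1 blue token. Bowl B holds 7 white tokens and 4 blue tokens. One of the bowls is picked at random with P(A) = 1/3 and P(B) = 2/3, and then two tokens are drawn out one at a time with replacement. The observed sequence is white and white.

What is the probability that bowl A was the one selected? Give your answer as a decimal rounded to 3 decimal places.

0.486

For each hypothesis, P(data | H) works out to: P(data | bowl A) = (7/8)(7/8) = 0.76562; P(data | bowl B) = (7/11)(7/11) = 0.40496.
Multiplying each by its prior: 1/3 · 0.76562 = 0.25521, 2/3 · 0.40496 = 0.26997; these sum to 0.52518.
Therefore the posterior P(bowl A | data) = (0.25521) / (0.52518) = 0.48594.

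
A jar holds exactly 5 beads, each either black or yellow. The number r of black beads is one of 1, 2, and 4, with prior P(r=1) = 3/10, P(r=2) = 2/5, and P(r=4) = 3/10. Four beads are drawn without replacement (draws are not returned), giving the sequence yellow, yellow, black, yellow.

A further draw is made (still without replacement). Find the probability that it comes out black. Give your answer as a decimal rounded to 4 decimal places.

0.4000

Compute the likelihood of the observed sequence for each case: P(data | r = 1) = (4/5)(3/4)(1/3)(2/2) = 1/5; P(data | r = 2) = (3/5)(2/4)(2/3)(1/2) = 1/10; P(data | r = 4) = (1/5)(0/4) = 0.
Weighting by the prior gives 3/10 · 1/5 = 3/50, 2/5 · 1/10 = 1/25, 3/10 · 0 = 0; summing to 1/10.
The posterior is then P(r = 1 | data) = 3/5, P(r = 2 | data) = 2/5, P(r = 4 | data) = 0.
So P(black next | data) = Σ P(black next | H) P(H | data) = (0)(3/5) + (1)(2/5) = 2/5.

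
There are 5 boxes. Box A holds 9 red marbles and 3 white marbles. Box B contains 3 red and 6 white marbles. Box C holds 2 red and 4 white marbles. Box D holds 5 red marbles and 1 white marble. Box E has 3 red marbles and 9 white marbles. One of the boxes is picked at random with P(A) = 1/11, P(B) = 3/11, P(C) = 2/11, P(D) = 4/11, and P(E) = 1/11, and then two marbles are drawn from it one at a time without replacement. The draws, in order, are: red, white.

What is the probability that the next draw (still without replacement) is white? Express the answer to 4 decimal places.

0.4833

Compute the likelihood of the observed sequence for each case: P(data | box A) = (9/12)(3/11) = 0.20455; P(data | box B) = (3/9)(6/8) = 0.25; P(data | box C) = (2/6)(4/5) = 0.26667; P(data | box D) = (5/6)(1/5) = 0.16667; P(data | box E) = (3/12)(9/11) = 0.20455.
Weighting by the prior gives 1/11 · 0.20455 = 0.018595, 3/11 · 0.25 = 0.068182, 2/11 · 0.26667 = 0.048485, 4/11 · 0.16667 = 0.060606, 1/11 · 0.20455 = 0.018595; these sum to 0.21446.
Dividing through by the total gives posterior P(box A | data) = 0.086705, P(box B | data) = 0.31792, P(box C | data) = 0.22608, P(box D | data) = 0.28259, P(box E | data) = 0.086705.
So P(white next | data) = Σ P(white next | H) P(H | data) = (1/5)(0.086705) + (5/7)(0.31792) + (3/4)(0.22608) + (0)(0.28259) + (4/5)(0.086705) = 0.48335.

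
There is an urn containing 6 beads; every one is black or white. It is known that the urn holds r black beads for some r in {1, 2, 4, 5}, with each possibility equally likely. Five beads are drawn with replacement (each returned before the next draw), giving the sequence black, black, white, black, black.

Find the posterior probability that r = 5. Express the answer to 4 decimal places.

Under each hypothesis, the probability of the observed sequence is: P(data | r = 1) = (1/6)(1/6)(5/6)(1/6)(1/6) = 0.000643; P(data | r = 2) = (2/6)(2/6)(4/6)(2/6)(2/6) = 0.0082305; P(data | r = 4) = (4/6)(4/6)(2/6)(4/6)(4/6) = 0.065844; P(data | r = 5) = (5/6)(5/6)(1/6)(5/6)(5/6) = 0.080376.
The prior-weighted likelihoods are 1/4 · 0.000643 = 0.00016075, 1/4 · 0.0082305 = 0.0020576, 1/4 · 0.065844 = 0.016461, 1/4 · 0.080376 = 0.020094; with total 0.038773.
Hence P(r = 5 | data) = (0.020094) / (0.038773) = 0.51824.

0.5182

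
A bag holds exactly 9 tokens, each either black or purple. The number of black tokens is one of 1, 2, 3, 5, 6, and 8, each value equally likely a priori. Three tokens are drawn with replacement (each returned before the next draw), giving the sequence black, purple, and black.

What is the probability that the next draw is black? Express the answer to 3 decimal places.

Compute the likelihood of the observed sequence for each case: P(data | r = 1) = (1/9)(8/9)(1/9) = 0.010974; P(data | r = 2) = (2/9)(7/9)(2/9) = 0.038409; P(data | r = 3) = (3/9)(6/9)(3/9) = 0.074074; P(data | r = 5) = (5/9)(4/9)(5/9) = 0.13717; P(data | r = 6) = (6/9)(3/9)(6/9) = 0.14815; P(data | r = 8) = (8/9)(1/9)(8/9) = 0.087791.
Weighting by the prior gives 1/6 · 0.010974 = 0.001829, 1/6 · 0.038409 = 0.0064015, 1/6 · 0.074074 = 0.012346, 1/6 · 0.13717 = 0.022862, 1/6 · 0.14815 = 0.024691, 1/6 · 0.087791 = 0.014632; summing to 0.082762.
Dividing through by the total gives posterior P(r = 1 | data) = 0.022099, P(r = 2 | data) = 0.077348, P(r = 3 | data) = 0.14917, P(r = 5 | data) = 0.27624, P(r = 6 | data) = 0.29834, P(r = 8 | data) = 0.1768.
So P(black next | data) = Σ P(black next | H) P(H | data) = (1/9)(0.022099) + (2/9)(0.077348) + (1/3)(0.14917) + (5/9)(0.27624) + (2/3)(0.29834) + (8/9)(0.1768) = 0.57888.

0.579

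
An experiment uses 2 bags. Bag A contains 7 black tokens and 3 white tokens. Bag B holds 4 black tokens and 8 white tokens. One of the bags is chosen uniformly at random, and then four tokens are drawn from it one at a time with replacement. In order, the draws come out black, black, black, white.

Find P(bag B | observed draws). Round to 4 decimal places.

0.1935

For each hypothesis, P(data | H) works out to: P(data | bag A) = (7/10)(7/10)(7/10)(3/10) = 0.1029; P(data | bag B) = (4/12)(4/12)(4/12)(8/12) = 0.024691.
The prior-weighted likelihoods are 1/2 · 0.1029 = 0.05145, 1/2 · 0.024691 = 0.012346; with total 0.063796.
Therefore the posterior P(bag B | data) = (0.012346) / (0.063796) = 0.19352.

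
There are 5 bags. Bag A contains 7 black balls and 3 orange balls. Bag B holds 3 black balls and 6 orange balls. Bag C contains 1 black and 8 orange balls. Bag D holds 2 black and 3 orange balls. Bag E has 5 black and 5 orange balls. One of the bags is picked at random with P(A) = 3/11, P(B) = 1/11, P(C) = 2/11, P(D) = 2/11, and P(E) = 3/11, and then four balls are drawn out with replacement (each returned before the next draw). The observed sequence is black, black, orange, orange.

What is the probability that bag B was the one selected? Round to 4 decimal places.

Under each hypothesis, the probability of the observed sequence is: P(data | bag A) = (7/10)(7/10)(3/10)(3/10) = 0.0441; P(data | bag B) = (3/9)(3/9)(6/9)(6/9) = 0.049383; P(data | bag C) = (1/9)(1/9)(8/9)(8/9) = 0.0097546; P(data | bag D) = (2/5)(2/5)(3/5)(3/5) = 0.0576; P(data | bag E) = (5/10)(5/10)(5/10)(5/10) = 0.0625.
Multiplying each by its prior: 3/11 · 0.0441 = 0.012027, 1/11 · 0.049383 = 0.0044893, 2/11 · 0.0097546 = 0.0017736, 2/11 · 0.0576 = 0.010473, 3/11 · 0.0625 = 0.017045; these sum to 0.045808.
Therefore the posterior P(bag B | data) = (0.0044893) / (0.045808) = 0.098003.

0.0980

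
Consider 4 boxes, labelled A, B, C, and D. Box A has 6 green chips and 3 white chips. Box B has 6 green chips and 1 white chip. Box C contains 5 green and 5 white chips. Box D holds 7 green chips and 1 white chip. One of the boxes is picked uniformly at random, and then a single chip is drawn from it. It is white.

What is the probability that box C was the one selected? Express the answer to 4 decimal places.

0.4541

Compute the likelihood of this draw for each case: P(data | box A) = (3/9) = 1/3; P(data | box B) = (1/7) = 1/7; P(data | box C) = (5/10) = 1/2; P(data | box D) = (1/8) = 1/8.
The prior-weighted likelihoods are 1/4 · 1/3 = 1/12, 1/4 · 1/7 = 1/28, 1/4 · 1/2 = 1/8, 1/4 · 1/8 = 1/32; summing to 185/672.
So P(box C | data) = (1/8) / (185/672) = 84/185.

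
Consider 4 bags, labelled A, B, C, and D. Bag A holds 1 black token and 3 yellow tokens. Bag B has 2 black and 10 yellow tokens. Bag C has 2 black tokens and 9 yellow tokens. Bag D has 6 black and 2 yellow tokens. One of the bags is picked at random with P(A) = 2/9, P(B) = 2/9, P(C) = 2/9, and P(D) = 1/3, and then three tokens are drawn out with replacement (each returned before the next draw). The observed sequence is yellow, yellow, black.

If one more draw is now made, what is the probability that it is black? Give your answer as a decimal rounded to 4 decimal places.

0.2884

Under each hypothesis, the probability of the observed sequence is: P(data | bag A) = (3/4)(3/4)(1/4) = 0.14062; P(data | bag B) = (10/12)(10/12)(2/12) = 0.11574; P(data | bag C) = (9/11)(9/11)(2/11) = 0.12171; P(data | bag D) = (2/8)(2/8)(6/8) = 0.046875.
The prior-weighted likelihoods are 2/9 · 0.14062 = 0.03125, 2/9 · 0.11574 = 0.02572, 2/9 · 0.12171 = 0.027047, 1/3 · 0.046875 = 0.015625; summing to 0.099642.
Dividing through by the total gives posterior P(bag A | data) = 0.31362, P(bag B | data) = 0.25812, P(bag C | data) = 0.27144, P(bag D | data) = 0.15681.
The predictive probability is P(black next | data) = (1/4)(0.31362) + (1/6)(0.25812) + (2/11)(0.27144) + (3/4)(0.15681) = 0.28839.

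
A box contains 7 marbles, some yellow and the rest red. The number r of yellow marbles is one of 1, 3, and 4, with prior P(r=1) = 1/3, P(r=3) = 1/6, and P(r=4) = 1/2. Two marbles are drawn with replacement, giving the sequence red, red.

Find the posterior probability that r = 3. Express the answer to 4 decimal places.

Compute the likelihood of the observed sequence for each case: P(data | r = 1) = (6/7)(6/7) = 36/49; P(data | r = 3) = (4/7)(4/7) = 16/49; P(data | r = 4) = (3/7)(3/7) = 9/49.
Multiplying each by its prior: 1/3 · 36/49 = 12/49, 1/6 · 16/49 = 8/147, 1/2 · 9/49 = 9/98; with total 115/294.
By Bayes' rule, P(r = 3 | data) = (8/147) / (115/294) = 16/115.

0.1391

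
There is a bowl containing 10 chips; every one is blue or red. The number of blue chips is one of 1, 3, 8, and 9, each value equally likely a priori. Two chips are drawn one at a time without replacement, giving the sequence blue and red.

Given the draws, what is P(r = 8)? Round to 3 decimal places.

For each hypothesis, P(data | H) works out to: P(data | r = 1) = (1/10)(9/9) = 1/10; P(data | r = 3) = (3/10)(7/9) = 7/30; P(data | r = 8) = (8/10)(2/9) = 8/45; P(data | r = 9) = (9/10)(1/9) = 1/10.
Weighting by the prior gives 1/4 · 1/10 = 1/40, 1/4 · 7/30 = 7/120, 1/4 · 8/45 = 2/45, 1/4 · 1/10 = 1/40; summing to 11/72.
So P(r = 8 | data) = (2/45) / (11/72) = 16/55.

0.291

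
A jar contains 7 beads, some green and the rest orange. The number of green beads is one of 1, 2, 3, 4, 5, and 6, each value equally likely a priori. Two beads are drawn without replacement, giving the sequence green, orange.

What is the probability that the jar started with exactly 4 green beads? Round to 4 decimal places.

0.2143

Compute the likelihood of the observed sequence for each case: P(data | r = 1) = (1/7)(6/6) = 1/7; P(data | r = 2) = (2/7)(5/6) = 5/21; P(data | r = 3) = (3/7)(4/6) = 2/7; P(data | r = 4) = (4/7)(3/6) = 2/7; P(data | r = 5) = (5/7)(2/6) = 5/21; P(data | r = 6) = (6/7)(1/6) = 1/7.
The prior-weighted likelihoods are 1/6 · 1/7 = 1/42, 1/6 · 5/21 = 5/126, 1/6 · 2/7 = 1/21, 1/6 · 2/7 = 1/21, 1/6 · 5/21 = 5/126, 1/6 · 1/7 = 1/42; summing to 2/9.
Therefore the posterior P(r = 4 | data) = (1/21) / (2/9) = 3/14.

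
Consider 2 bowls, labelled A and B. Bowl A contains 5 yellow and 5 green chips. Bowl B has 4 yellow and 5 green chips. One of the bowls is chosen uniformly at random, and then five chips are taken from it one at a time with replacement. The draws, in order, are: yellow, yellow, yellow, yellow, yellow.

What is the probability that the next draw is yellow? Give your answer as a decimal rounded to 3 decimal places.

0.480

For each hypothesis, P(data | H) works out to: P(data | bowl A) = (5/10)(5/10)(5/10)(5/10)(5/10) = 0.03125; P(data | bowl B) = (4/9)(4/9)(4/9)(4/9)(4/9) = 0.017342.
Multiplying each by its prior: 1/2 · 0.03125 = 0.015625, 1/2 · 0.017342 = 0.0086708; with total 0.024296.
The posterior is then P(bowl A | data) = 0.64312, P(bowl B | data) = 0.35688.
The predictive probability is P(yellow next | data) = (1/2)(0.64312) + (4/9)(0.35688) = 0.48017.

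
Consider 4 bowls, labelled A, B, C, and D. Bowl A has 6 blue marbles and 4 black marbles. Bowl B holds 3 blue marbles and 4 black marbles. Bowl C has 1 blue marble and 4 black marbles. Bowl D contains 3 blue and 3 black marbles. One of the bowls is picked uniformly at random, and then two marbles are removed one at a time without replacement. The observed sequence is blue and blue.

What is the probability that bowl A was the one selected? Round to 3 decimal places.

0.493

For each hypothesis, P(data | H) works out to: P(data | bowl A) = (6/10)(5/9) = 1/3; P(data | bowl B) = (3/7)(2/6) = 1/7; P(data | bowl C) = (1/5)(0/4) = 0; P(data | bowl D) = (3/6)(2/5) = 1/5.
The prior-weighted likelihoods are 1/4 · 1/3 = 1/12, 1/4 · 1/7 = 1/28, 1/4 · 0 = 0, 1/4 · 1/5 = 1/20; these sum to 71/420.
By Bayes' rule, P(bowl A | data) = (1/12) / (71/420) = 35/71.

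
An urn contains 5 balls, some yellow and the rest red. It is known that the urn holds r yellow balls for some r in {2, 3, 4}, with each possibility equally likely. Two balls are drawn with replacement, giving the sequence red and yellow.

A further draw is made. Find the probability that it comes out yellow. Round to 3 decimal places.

Compute the likelihood of the observed sequence for each case: P(data | r = 2) = (3/5)(2/5) = 6/25; P(data | r = 3) = (2/5)(3/5) = 6/25; P(data | r = 4) = (1/5)(4/5) = 4/25.
The prior-weighted likelihoods are 1/3 · 6/25 = 2/25, 1/3 · 6/25 = 2/25, 1/3 · 4/25 = 4/75; with total 16/75.
Normalising, the posterior is P(r = 2 | data) = 3/8, P(r = 3 | data) = 3/8, P(r = 4 | data) = 1/4.
The predictive probability is P(yellow next | data) = (2/5)(3/8) + (3/5)(3/8) + (4/5)(1/4) = 23/40.

0.575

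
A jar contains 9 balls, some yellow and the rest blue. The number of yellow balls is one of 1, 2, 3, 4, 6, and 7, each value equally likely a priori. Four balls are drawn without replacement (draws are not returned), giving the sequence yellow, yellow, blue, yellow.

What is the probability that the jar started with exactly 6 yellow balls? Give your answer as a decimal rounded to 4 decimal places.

The likelihood of the observed sequence under each hypothesis: P(data | r = 1) = (1/9)(0/8) = 0; P(data | r = 2) = (2/9)(1/8)(7/7)(0/6) = 0; P(data | r = 3) = (3/9)(2/8)(6/7)(1/6) = 1/84; P(data | r = 4) = (4/9)(3/8)(5/7)(2/6) = 5/126; P(data | r = 6) = (6/9)(5/8)(3/7)(4/6) = 5/42; P(data | r = 7) = (7/9)(6/8)(2/7)(5/6) = 5/36.
The prior-weighted likelihoods are 1/6 · 0 = 0, 1/6 · 0 = 0, 1/6 · 1/84 = 1/504, 1/6 · 5/126 = 5/756, 1/6 · 5/42 = 5/252, 1/6 · 5/36 = 5/216; with total 13/252.
By Bayes' rule, P(r = 6 | data) = (5/252) / (13/252) = 5/13.

0.3846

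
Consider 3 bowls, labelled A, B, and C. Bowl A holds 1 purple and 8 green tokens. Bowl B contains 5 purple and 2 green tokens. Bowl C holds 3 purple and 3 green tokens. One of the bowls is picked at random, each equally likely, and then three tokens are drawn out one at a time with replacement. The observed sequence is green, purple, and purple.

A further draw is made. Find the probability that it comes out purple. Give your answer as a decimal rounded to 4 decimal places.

0.5957

The likelihood of the observed sequence under each hypothesis: P(data | bowl A) = (8/9)(1/9)(1/9) = 0.010974; P(data | bowl B) = (2/7)(5/7)(5/7) = 0.14577; P(data | bowl C) = (3/6)(3/6)(3/6) = 0.125.
The prior-weighted likelihoods are 1/3 · 0.010974 = 0.003658, 1/3 · 0.14577 = 0.048591, 1/3 · 0.125 = 0.041667; with total 0.093916.
Dividing through by the total gives posterior P(bowl A | data) = 0.03895, P(bowl B | data) = 0.51739, P(bowl C | data) = 0.44366.
So P(purple next | data) = Σ P(purple next | H) P(H | data) = (1/9)(0.03895) + (5/7)(0.51739) + (1/2)(0.44366) = 0.59572.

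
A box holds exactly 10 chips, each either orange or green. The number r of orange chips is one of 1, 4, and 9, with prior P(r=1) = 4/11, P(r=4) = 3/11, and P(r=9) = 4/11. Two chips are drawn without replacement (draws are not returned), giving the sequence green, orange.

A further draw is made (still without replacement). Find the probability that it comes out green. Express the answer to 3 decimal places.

0.563

Compute the likelihood of the observed sequence for each case: P(data | r = 1) = (9/10)(1/9) = 1/10; P(data | r = 4) = (6/10)(4/9) = 4/15; P(data | r = 9) = (1/10)(9/9) = 1/10.
The prior-weighted likelihoods are 4/11 · 1/10 = 2/55, 3/11 · 4/15 = 4/55, 4/11 · 1/10 = 2/55; these sum to 8/55.
Dividing through by the total gives posterior P(r = 1 | data) = 1/4, P(r = 4 | data) = 1/2, P(r = 9 | data) = 1/4.
The predictive probability is P(green next | data) = (1)(1/4) + (5/8)(1/2) + (0)(1/4) = 9/16.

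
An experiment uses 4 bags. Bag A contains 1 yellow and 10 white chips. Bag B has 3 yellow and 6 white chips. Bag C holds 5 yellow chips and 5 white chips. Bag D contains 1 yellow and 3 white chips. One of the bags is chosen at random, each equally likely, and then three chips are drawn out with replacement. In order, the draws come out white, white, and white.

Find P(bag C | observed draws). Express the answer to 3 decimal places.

0.078

The likelihood of the observed sequence under each hypothesis: P(data | bag A) = (10/11)(10/11)(10/11) = 0.75131; P(data | bag B) = (6/9)(6/9)(6/9) = 0.2963; P(data | bag C) = (5/10)(5/10)(5/10) = 0.125; P(data | bag D) = (3/4)(3/4)(3/4) = 0.42188.
Weighting by the prior gives 1/4 · 0.75131 = 0.18783, 1/4 · 0.2963 = 0.074074, 1/4 · 0.125 = 0.03125, 1/4 · 0.42188 = 0.10547; with total 0.39862.
Hence P(bag C | data) = (0.03125) / (0.39862) = 0.078395.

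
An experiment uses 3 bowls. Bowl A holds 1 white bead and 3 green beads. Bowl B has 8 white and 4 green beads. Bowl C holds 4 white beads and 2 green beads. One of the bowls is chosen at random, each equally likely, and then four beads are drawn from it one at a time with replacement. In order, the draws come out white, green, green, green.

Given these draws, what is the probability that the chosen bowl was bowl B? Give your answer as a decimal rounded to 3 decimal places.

For each hypothesis, P(data | H) works out to: P(data | bowl A) = (1/4)(3/4)(3/4)(3/4) = 0.10547; P(data | bowl B) = (8/12)(4/12)(4/12)(4/12) = 0.024691; P(data | bowl C) = (4/6)(2/6)(2/6)(2/6) = 0.024691.
Multiplying each by its prior: 1/3 · 0.10547 = 0.035156, 1/3 · 0.024691 = 0.0082305, 1/3 · 0.024691 = 0.0082305; these sum to 0.051617.
So P(bowl B | data) = (0.0082305) / (0.051617) = 0.15945.

0.159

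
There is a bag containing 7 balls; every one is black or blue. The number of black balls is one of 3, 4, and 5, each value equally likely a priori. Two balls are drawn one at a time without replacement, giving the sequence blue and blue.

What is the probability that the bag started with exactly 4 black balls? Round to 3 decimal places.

For each hypothesis, P(data | H) works out to: P(data | r = 3) = (4/7)(3/6) = 2/7; P(data | r = 4) = (3/7)(2/6) = 1/7; P(data | r = 5) = (2/7)(1/6) = 1/21.
Weighting by the prior gives 1/3 · 2/7 = 2/21, 1/3 · 1/7 = 1/21, 1/3 · 1/21 = 1/63; with total 10/63.
By Bayes' rule, P(r = 4 | data) = (1/21) / (10/63) = 3/10.

0.300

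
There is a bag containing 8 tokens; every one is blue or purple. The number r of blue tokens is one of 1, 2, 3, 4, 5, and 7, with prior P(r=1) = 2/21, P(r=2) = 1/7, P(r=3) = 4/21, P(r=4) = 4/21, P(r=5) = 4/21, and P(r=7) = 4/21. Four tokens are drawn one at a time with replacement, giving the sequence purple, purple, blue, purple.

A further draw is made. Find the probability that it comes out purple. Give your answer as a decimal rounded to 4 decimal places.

0.6361

Compute the likelihood of the observed sequence for each case: P(data | r = 1) = (7/8)(7/8)(1/8)(7/8) = 0.08374; P(data | r = 2) = (6/8)(6/8)(2/8)(6/8) = 0.10547; P(data | r = 3) = (5/8)(5/8)(3/8)(5/8) = 0.091553; P(data | r = 4) = (4/8)(4/8)(4/8)(4/8) = 0.0625; P(data | r = 5) = (3/8)(3/8)(5/8)(3/8) = 0.032959; P(data | r = 7) = (1/8)(1/8)(7/8)(1/8) = 0.001709.
Weighting by the prior gives 2/21 · 0.08374 = 0.0079753, 1/7 · 0.10547 = 0.015067, 4/21 · 0.091553 = 0.017439, 4/21 · 0.0625 = 0.011905, 4/21 · 0.032959 = 0.0062779, 4/21 · 0.001709 = 0.00032552; with total 0.058989.
Normalising, the posterior is P(r = 1 | data) = 0.1352, P(r = 2 | data) = 0.25542, P(r = 3 | data) = 0.29562, P(r = 4 | data) = 0.20181, P(r = 5 | data) = 0.10642, P(r = 7 | data) = 0.0055183.
So P(purple next | data) = Σ P(purple next | H) P(H | data) = (7/8)(0.1352) + (3/4)(0.25542) + (5/8)(0.29562) + (1/2)(0.20181) + (3/8)(0.10642) + (1/8)(0.0055183) = 0.63614.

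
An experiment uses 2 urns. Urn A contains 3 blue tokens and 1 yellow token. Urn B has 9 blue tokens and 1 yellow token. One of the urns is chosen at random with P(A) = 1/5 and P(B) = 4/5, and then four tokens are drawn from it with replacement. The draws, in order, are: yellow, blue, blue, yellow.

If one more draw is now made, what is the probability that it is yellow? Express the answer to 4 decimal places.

0.1781

Compute the likelihood of the observed sequence for each case: P(data | urn A) = (1/4)(3/4)(3/4)(1/4) = 0.035156; P(data | urn B) = (1/10)(9/10)(9/10)(1/10) = 0.0081.
Weighting by the prior gives 1/5 · 0.035156 = 0.0070313, 4/5 · 0.0081 = 0.00648; these sum to 0.013511.
The posterior is then P(urn A | data) = 0.5204, P(urn B | data) = 0.4796.
Averaging over the posterior, P(yellow next | data) = (1/4)(0.5204) + (1/10)(0.4796) = 0.17806.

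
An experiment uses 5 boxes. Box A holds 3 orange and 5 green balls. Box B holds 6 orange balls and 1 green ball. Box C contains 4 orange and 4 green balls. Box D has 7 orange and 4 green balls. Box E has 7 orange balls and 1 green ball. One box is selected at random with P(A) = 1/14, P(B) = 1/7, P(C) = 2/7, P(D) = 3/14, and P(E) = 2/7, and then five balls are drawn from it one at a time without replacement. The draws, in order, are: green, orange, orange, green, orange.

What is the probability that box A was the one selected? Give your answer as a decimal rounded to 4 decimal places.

0.0548

Under each hypothesis, the probability of the observed sequence is: P(data | box A) = (5/8)(3/7)(2/6)(4/5)(1/4) = 0.017857; P(data | box B) = (1/7)(6/6)(5/5)(0/4) = 0; P(data | box C) = (4/8)(4/7)(3/6)(3/5)(2/4) = 0.042857; P(data | box D) = (4/11)(7/10)(6/9)(3/8)(5/7) = 0.045455; P(data | box E) = (1/8)(7/7)(6/6)(0/5) = 0.
Multiplying each by its prior: 1/14 · 0.017857 = 0.0012755, 1/7 · 0 = 0, 2/7 · 0.042857 = 0.012245, 3/14 · 0.045455 = 0.0097403, 2/7 · 0 = 0; with total 0.023261.
Hence P(box A | data) = (0.0012755) / (0.023261) = 0.054835.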